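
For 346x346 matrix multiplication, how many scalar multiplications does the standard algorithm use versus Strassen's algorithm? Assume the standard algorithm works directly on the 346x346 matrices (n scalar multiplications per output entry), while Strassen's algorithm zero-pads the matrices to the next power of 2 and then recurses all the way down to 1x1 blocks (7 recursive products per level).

Matrix multiplication for 346x346 matrices:

Strassen's algorithm requires power-of-2 dimensions. Pad 346x346 to 512x512 (next power of 2).

Standard algorithm: 346^3 = 41421736 multiplications
Strassen's algorithm: 7^(log2(512)) = 7^9 = 40353607 multiplications
Savings: 41421736 - 40353607 = 1068129 multiplications

Standard: 41421736 multiplications (346^3). Strassen: 40353607 multiplications (7^9, after padding to 512x512). Strassen reduces 8 recursive multiplications to 7 at each level.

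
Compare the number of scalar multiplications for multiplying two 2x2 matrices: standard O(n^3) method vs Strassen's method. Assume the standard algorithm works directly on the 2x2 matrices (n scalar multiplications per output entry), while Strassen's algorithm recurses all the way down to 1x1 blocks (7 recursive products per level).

Matrix multiplication for 2x2 matrices:

Standard algorithm: 2^3 = 8 multiplications
Strassen's algorithm: 7^(log2(2)) = 7^1 = 7 multiplications
Savings: 8 - 7 = 1 multiplications

Standard: 8 multiplications (2^3). Strassen: 7 multiplications (7^1). Strassen reduces 8 recursive multiplications to 7 at each level.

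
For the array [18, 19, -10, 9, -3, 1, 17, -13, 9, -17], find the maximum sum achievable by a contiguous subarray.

Using Kadane's algorithm on [18, 19, -10, 9, -3, 1, 17, -13, 9, -17]:

Scanning through the array:
Position 1 (value 19): max_ending_here = 37, max_so_far = 37
Position 2 (value -10): max_ending_here = 27, max_so_far = 37
Position 3 (value 9): max_ending_here = 36, max_so_far = 37
Position 4 (value -3): max_ending_here = 33, max_so_far = 37
Position 5 (value 1): max_ending_here = 34, max_so_far = 37
Position 6 (value 17): max_ending_here = 51, max_so_far = 51
Position 7 (value -13): max_ending_here = 38, max_so_far = 51
Position 8 (value 9): max_ending_here = 47, max_so_far = 51
Position 9 (value -17): max_ending_here = 30, max_so_far = 51

Maximum subarray: [18, 19, -10, 9, -3, 1, 17]
Maximum sum: 51

The maximum subarray is [18, 19, -10, 9, -3, 1, 17] with sum 51. This subarray runs from index 0 to index 6.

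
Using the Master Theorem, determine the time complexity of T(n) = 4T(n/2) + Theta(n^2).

Master Theorem for T(n) = 4T(n/2) + O(n^2):

a = 4, b = 2, c = 2
log_b(a) = log_2(4) = 2.0000

Case 2: c = 2 = log_2(4) = 2.0000
T(n) = O(n^2 log n) = O(n^2 log n)

For T(n) = 4T(n/2) + O(n^2): log_2(4) = 2.0000. This is Case 2 of the Master Theorem (c = log_b(a), equal work at all levels), giving O(n^2 log n).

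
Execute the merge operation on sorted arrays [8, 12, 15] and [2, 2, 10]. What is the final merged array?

Merging process:

Compare 8 vs 2: take 2 from right. Merged: [2]
Compare 8 vs 2: take 2 from right. Merged: [2, 2]
Compare 8 vs 10: take 8 from left. Merged: [2, 2, 8]
Compare 12 vs 10: take 10 from right. Merged: [2, 2, 8, 10]
Append remaining from left: [12, 15]. Merged: [2, 2, 8, 10, 12, 15]

Final merged array: [2, 2, 8, 10, 12, 15]
Total comparisons: 4

The merged array is [2, 2, 8, 10, 12, 15], requiring 4 comparisons. The merge step runs in O(n) time where n is the total number of elements.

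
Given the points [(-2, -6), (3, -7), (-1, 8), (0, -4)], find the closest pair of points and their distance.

Computing all pairwise distances among 4 points:

d((-2, -6), (3, -7)) = 5.099
d((-2, -6), (-1, 8)) = 14.0357
d((-2, -6), (0, -4)) = 2.8284 <-- minimum
d((3, -7), (-1, 8)) = 15.5242
d((3, -7), (0, -4)) = 4.2426
d((-1, 8), (0, -4)) = 12.0416

Closest pair: (-2, -6) and (0, -4) with distance 2.8284

The closest pair is (-2, -6) and (0, -4) with Euclidean distance 2.8284. For 4 points, brute-force pairwise comparison is shown above. For large n, the divide-and-conquer algorithm (sort by x, recurse on halves, check the dividing strip) achieves O(n log n).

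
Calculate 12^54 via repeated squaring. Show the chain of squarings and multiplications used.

Computing 12^54 by squaring (build up from 12^1; each line after the first costs one multiplication):

12^1 = 12
12^2 = (12^1)^2 = 12^2 = 144
12^3 = 12 * 12^2 = 12 * 144 = 1728
12^6 = (12^3)^2 = 1728^2 = 2985984
12^12 = (12^6)^2 = 2985984^2 = 8916100448256
12^13 = 12 * 12^12 = 12 * 8916100448256 = 106993205379072
12^26 = (12^13)^2 = 106993205379072^2 = 11447545997288281555215581184
12^27 = 12 * 12^26 = 12 * 11447545997288281555215581184 = 137370551967459378662586974208
12^54 = (12^27)^2 = 137370551967459378662586974208^2 = 18870668547844457769972080826950345531368943638112857227264

Result: 18870668547844457769972080826950345531368943638112857227264
Multiplications needed: 8 (8 lines after 12^1)

12^54 = 18870668547844457769972080826950345531368943638112857227264. Using exponentiation by squaring, this requires 8 multiplications. The key idea: if the exponent is even, square the half-power; if odd, multiply by the base once.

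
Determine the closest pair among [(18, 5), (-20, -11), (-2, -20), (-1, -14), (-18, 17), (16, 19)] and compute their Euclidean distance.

Computing all pairwise distances among 6 points:

d((18, 5), (-20, -11)) = 41.2311
d((18, 5), (-2, -20)) = 32.0156
d((18, 5), (-1, -14)) = 26.8701
d((18, 5), (-18, 17)) = 37.9473
d((18, 5), (16, 19)) = 14.1421
d((-20, -11), (-2, -20)) = 20.1246
d((-20, -11), (-1, -14)) = 19.2354
d((-20, -11), (-18, 17)) = 28.0713
d((-20, -11), (16, 19)) = 46.8615
d((-2, -20), (-1, -14)) = 6.0828 <-- minimum
d((-2, -20), (-18, 17)) = 40.3113
d((-2, -20), (16, 19)) = 42.9535
d((-1, -14), (-18, 17)) = 35.3553
d((-1, -14), (16, 19)) = 37.1214
d((-18, 17), (16, 19)) = 34.0588

Closest pair: (-2, -20) and (-1, -14) with distance 6.0828

The closest pair is (-2, -20) and (-1, -14) with Euclidean distance 6.0828. For 6 points, brute-force pairwise comparison is shown above. For large n, the divide-and-conquer algorithm (sort by x, recurse on halves, check the dividing strip) achieves O(n log n).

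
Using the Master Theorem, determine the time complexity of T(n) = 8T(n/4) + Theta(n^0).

Master Theorem for T(n) = 8T(n/4) + O(n^0):

a = 8, b = 4, c = 0
log_b(a) = log_4(8) = 1.5000

Case 1: c = 0 < log_4(8) = 1.5000
T(n) = O(n^(log_4 8))

For T(n) = 8T(n/4) + O(n^0): log_4(8) = 1.5000. This is Case 1 of the Master Theorem (c < log_b(a), work dominated by leaves), giving O(n^(log_4 8)).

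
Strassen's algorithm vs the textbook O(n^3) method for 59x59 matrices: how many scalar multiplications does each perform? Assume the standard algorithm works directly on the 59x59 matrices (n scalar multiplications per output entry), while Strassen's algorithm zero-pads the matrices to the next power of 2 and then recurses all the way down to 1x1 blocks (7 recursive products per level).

Matrix multiplication for 59x59 matrices:

Strassen's algorithm requires power-of-2 dimensions. Pad 59x59 to 64x64 (next power of 2).

Standard algorithm: 59^3 = 205379 multiplications
Strassen's algorithm: 7^(log2(64)) = 7^6 = 117649 multiplications
Savings: 205379 - 117649 = 87730 multiplications

Standard: 205379 multiplications (59^3). Strassen: 117649 multiplications (7^6, after padding to 64x64). Strassen reduces 8 recursive multiplications to 7 at each level.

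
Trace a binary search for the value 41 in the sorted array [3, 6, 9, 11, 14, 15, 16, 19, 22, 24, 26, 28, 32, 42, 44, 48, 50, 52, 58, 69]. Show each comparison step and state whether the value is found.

Binary search for 41 in [3, 6, 9, 11, 14, 15, 16, 19, 22, 24, 26, 28, 32, 42, 44, 48, 50, 52, 58, 69]:

lo=0, hi=19, mid=9, arr[mid]=24 -> 24 < 41, search right half
lo=10, hi=19, mid=14, arr[mid]=44 -> 44 > 41, search left half
lo=10, hi=13, mid=11, arr[mid]=28 -> 28 < 41, search right half
lo=12, hi=13, mid=12, arr[mid]=32 -> 32 < 41, search right half
lo=13, hi=13, mid=13, arr[mid]=42 -> 42 > 41, search left half
lo=13 > hi=12, target 41 not found

Binary search determines that 41 is not in the array after 5 comparisons. The search space was exhausted without finding the target.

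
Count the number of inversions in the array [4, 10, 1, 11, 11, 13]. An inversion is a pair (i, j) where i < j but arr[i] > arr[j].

Finding inversions in [4, 10, 1, 11, 11, 13]:

(0, 2): arr[0]=4 > arr[2]=1
(1, 2): arr[1]=10 > arr[2]=1

Total inversions: 2

The array has 2 inversion(s): (0,2), (1,2). Each pair (i,j) satisfies i < j and arr[i] > arr[j].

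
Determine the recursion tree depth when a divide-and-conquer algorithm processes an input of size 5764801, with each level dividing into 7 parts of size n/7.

For divide and conquer with division factor 7:

Problem sizes at each level:
Level 0: 5764801
Level 1: 823543
Level 2: 117649
Level 3: 16807
Level 4: 2401
Level 5: 343
Level 6: 49
Level 7: 7
Level 8: 1

The root is level 0 and the size-1 base case is level 8 (the tree spans levels 0 through 8, i.e. 9 levels counting the root), so the depth is the number of divisions: log_7(5764801) = 8

The recursion tree depth is log_7(5764801) = 8. At each level, the problem size is divided by 7, so it takes 8 divisions to reduce to a base case of size 1. The algorithm makes 7 recursive calls at each level.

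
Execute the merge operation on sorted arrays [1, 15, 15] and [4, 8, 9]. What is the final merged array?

Merging process:

Compare 1 vs 4: take 1 from left. Merged: [1]
Compare 15 vs 4: take 4 from right. Merged: [1, 4]
Compare 15 vs 8: take 8 from right. Merged: [1, 4, 8]
Compare 15 vs 9: take 9 from right. Merged: [1, 4, 8, 9]
Append remaining from left: [15, 15]. Merged: [1, 4, 8, 9, 15, 15]

Final merged array: [1, 4, 8, 9, 15, 15]
Total comparisons: 4

The merged array is [1, 4, 8, 9, 15, 15], requiring 4 comparisons. The merge step runs in O(n) time where n is the total number of elements.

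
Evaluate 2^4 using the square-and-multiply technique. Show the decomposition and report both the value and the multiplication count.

Computing 2^4 by squaring (build up from 2^1; each line after the first costs one multiplication):

2^1 = 2
2^2 = (2^1)^2 = 2^2 = 4
2^4 = (2^2)^2 = 4^2 = 16

Result: 16
Multiplications needed: 2 (2 lines after 2^1)

2^4 = 16. Using exponentiation by squaring, this requires 2 multiplications. The key idea: if the exponent is even, square the half-power; if odd, multiply by the base once.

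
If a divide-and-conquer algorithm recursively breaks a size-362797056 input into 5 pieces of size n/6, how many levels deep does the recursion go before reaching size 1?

For divide and conquer with division factor 6:

Problem sizes at each level:
Level 0: 362797056
Level 1: 60466176
Level 2: 10077696
Level 3: 1679616
Level 4: 279936
Level 5: 46656
Level 6: 7776
Level 7: 1296
Level 8: 216
Level 9: 36
Level 10: 6
Level 11: 1

The root is level 0 and the size-1 base case is level 11 (the tree spans levels 0 through 11, i.e. 12 levels counting the root), so the depth is the number of divisions: log_6(362797056) = 11

The recursion tree depth is log_6(362797056) = 11. At each level, the problem size is divided by 6, so it takes 11 divisions to reduce to a base case of size 1. The algorithm makes 5 recursive calls at each level.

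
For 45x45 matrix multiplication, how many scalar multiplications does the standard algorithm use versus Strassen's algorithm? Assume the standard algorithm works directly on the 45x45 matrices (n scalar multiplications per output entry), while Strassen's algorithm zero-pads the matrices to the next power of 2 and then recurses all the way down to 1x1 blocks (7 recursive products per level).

Matrix multiplication for 45x45 matrices:

Strassen's algorithm requires power-of-2 dimensions. Pad 45x45 to 64x64 (next power of 2).

Standard algorithm: 45^3 = 91125 multiplications
Strassen's algorithm: 7^(log2(64)) = 7^6 = 117649 multiplications
Difference: 91125 - 117649 = -26524 (Strassen uses MORE here due to padding overhead — for small or just-over-power-of-2 n, padding can outweigh the per-level savings)

Standard: 91125 multiplications (45^3). Strassen: 117649 multiplications (7^6, after padding to 64x64). Strassen reduces 8 recursive multiplications to 7 at each level.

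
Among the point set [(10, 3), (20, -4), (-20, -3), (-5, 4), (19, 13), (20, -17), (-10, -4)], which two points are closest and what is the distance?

Computing all pairwise distances among 7 points:

d((10, 3), (20, -4)) = 12.2066
d((10, 3), (-20, -3)) = 30.5941
d((10, 3), (-5, 4)) = 15.0333
d((10, 3), (19, 13)) = 13.4536
d((10, 3), (20, -17)) = 22.3607
d((10, 3), (-10, -4)) = 21.1896
d((20, -4), (-20, -3)) = 40.0125
d((20, -4), (-5, 4)) = 26.2488
d((20, -4), (19, 13)) = 17.0294
d((20, -4), (20, -17)) = 13.0
d((20, -4), (-10, -4)) = 30.0
d((-20, -3), (-5, 4)) = 16.5529
d((-20, -3), (19, 13)) = 42.1545
d((-20, -3), (20, -17)) = 42.3792
d((-20, -3), (-10, -4)) = 10.0499
d((-5, 4), (19, 13)) = 25.632
d((-5, 4), (20, -17)) = 32.6497
d((-5, 4), (-10, -4)) = 9.434 <-- minimum
d((19, 13), (20, -17)) = 30.0167
d((19, 13), (-10, -4)) = 33.6155
d((20, -17), (-10, -4)) = 32.6956

Closest pair: (-5, 4) and (-10, -4) with distance 9.434

The closest pair is (-5, 4) and (-10, -4) with Euclidean distance 9.434. For 7 points, brute-force pairwise comparison is shown above. For large n, the divide-and-conquer algorithm (sort by x, recurse on halves, check the dividing strip) achieves O(n log n).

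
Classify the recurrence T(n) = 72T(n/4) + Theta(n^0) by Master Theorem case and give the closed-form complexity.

Master Theorem for T(n) = 72T(n/4) + O(n^0):

a = 72, b = 4, c = 0
log_b(a) = log_4(72) = 3.0850

Case 1: c = 0 < log_4(72) = 3.0850
T(n) = O(n^(log_4 72))

For T(n) = 72T(n/4) + O(n^0): log_4(72) = 3.0850. This is Case 1 of the Master Theorem (c < log_b(a), work dominated by leaves), giving O(n^(log_4 72)).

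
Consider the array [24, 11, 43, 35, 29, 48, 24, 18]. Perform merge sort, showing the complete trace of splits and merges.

Merge sort trace:

Split: [24, 11, 43, 35, 29, 48, 24, 18] -> [24, 11, 43, 35] and [29, 48, 24, 18]
  Split: [24, 11, 43, 35] -> [24, 11] and [43, 35]
    Split: [24, 11] -> [24] and [11]
    Merge: [24] + [11] -> [11, 24]
    Split: [43, 35] -> [43] and [35]
    Merge: [43] + [35] -> [35, 43]
  Merge: [11, 24] + [35, 43] -> [11, 24, 35, 43]
  Split: [29, 48, 24, 18] -> [29, 48] and [24, 18]
    Split: [29, 48] -> [29] and [48]
    Merge: [29] + [48] -> [29, 48]
    Split: [24, 18] -> [24] and [18]
    Merge: [24] + [18] -> [18, 24]
  Merge: [29, 48] + [18, 24] -> [18, 24, 29, 48]
Merge: [11, 24, 35, 43] + [18, 24, 29, 48] -> [11, 18, 24, 24, 29, 35, 43, 48]

Final sorted array: [11, 18, 24, 24, 29, 35, 43, 48]

The merge sort proceeds by recursively splitting the array and merging sorted halves.
After all merges, the sorted array is [11, 18, 24, 24, 29, 35, 43, 48].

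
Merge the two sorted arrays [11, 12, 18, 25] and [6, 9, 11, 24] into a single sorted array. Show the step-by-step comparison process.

Merging process:

Compare 11 vs 6: take 6 from right. Merged: [6]
Compare 11 vs 9: take 9 from right. Merged: [6, 9]
Compare 11 vs 11: take 11 from left. Merged: [6, 9, 11]
Compare 12 vs 11: take 11 from right. Merged: [6, 9, 11, 11]
Compare 12 vs 24: take 12 from left. Merged: [6, 9, 11, 11, 12]
Compare 18 vs 24: take 18 from left. Merged: [6, 9, 11, 11, 12, 18]
Compare 25 vs 24: take 24 from right. Merged: [6, 9, 11, 11, 12, 18, 24]
Append remaining from left: [25]. Merged: [6, 9, 11, 11, 12, 18, 24, 25]

Final merged array: [6, 9, 11, 11, 12, 18, 24, 25]
Total comparisons: 7

The merged array is [6, 9, 11, 11, 12, 18, 24, 25], requiring 7 comparisons. The merge step runs in O(n) time where n is the total number of elements.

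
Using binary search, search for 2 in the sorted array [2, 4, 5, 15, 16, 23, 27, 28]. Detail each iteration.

Binary search for 2 in [2, 4, 5, 15, 16, 23, 27, 28]:

lo=0, hi=7, mid=3, arr[mid]=15 -> 15 > 2, search left half
lo=0, hi=2, mid=1, arr[mid]=4 -> 4 > 2, search left half
lo=0, hi=0, mid=0, arr[mid]=2 -> Found target at index 0!

Binary search finds 2 at index 0 after 3 comparisons. The search repeatedly halves the search space by comparing with the middle element.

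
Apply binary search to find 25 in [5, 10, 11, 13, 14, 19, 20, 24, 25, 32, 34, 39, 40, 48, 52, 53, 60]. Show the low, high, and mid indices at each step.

Binary search for 25 in [5, 10, 11, 13, 14, 19, 20, 24, 25, 32, 34, 39, 40, 48, 52, 53, 60]:

lo=0, hi=16, mid=8, arr[mid]=25 -> Found target at index 8!

Binary search finds 25 at index 8 after 1 comparisons. The search repeatedly halves the search space by comparing with the middle element.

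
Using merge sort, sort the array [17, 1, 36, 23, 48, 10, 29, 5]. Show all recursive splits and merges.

Merge sort trace:

Split: [17, 1, 36, 23, 48, 10, 29, 5] -> [17, 1, 36, 23] and [48, 10, 29, 5]
  Split: [17, 1, 36, 23] -> [17, 1] and [36, 23]
    Split: [17, 1] -> [17] and [1]
    Merge: [17] + [1] -> [1, 17]
    Split: [36, 23] -> [36] and [23]
    Merge: [36] + [23] -> [23, 36]
  Merge: [1, 17] + [23, 36] -> [1, 17, 23, 36]
  Split: [48, 10, 29, 5] -> [48, 10] and [29, 5]
    Split: [48, 10] -> [48] and [10]
    Merge: [48] + [10] -> [10, 48]
    Split: [29, 5] -> [29] and [5]
    Merge: [29] + [5] -> [5, 29]
  Merge: [10, 48] + [5, 29] -> [5, 10, 29, 48]
Merge: [1, 17, 23, 36] + [5, 10, 29, 48] -> [1, 5, 10, 17, 23, 29, 36, 48]

Final sorted array: [1, 5, 10, 17, 23, 29, 36, 48]

The merge sort proceeds by recursively splitting the array and merging sorted halves.
After all merges, the sorted array is [1, 5, 10, 17, 23, 29, 36, 48].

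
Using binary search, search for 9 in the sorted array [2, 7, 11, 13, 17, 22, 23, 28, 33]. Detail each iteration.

Binary search for 9 in [2, 7, 11, 13, 17, 22, 23, 28, 33]:

lo=0, hi=8, mid=4, arr[mid]=17 -> 17 > 9, search left half
lo=0, hi=3, mid=1, arr[mid]=7 -> 7 < 9, search right half
lo=2, hi=3, mid=2, arr[mid]=11 -> 11 > 9, search left half
lo=2 > hi=1, target 9 not found

Binary search determines that 9 is not in the array after 3 comparisons. The search space was exhausted without finding the target.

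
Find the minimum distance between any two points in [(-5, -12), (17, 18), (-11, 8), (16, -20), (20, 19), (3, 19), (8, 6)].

Computing all pairwise distances among 7 points:

d((-5, -12), (17, 18)) = 37.2022
d((-5, -12), (-11, 8)) = 20.8806
d((-5, -12), (16, -20)) = 22.4722
d((-5, -12), (20, 19)) = 39.8246
d((-5, -12), (3, 19)) = 32.0156
d((-5, -12), (8, 6)) = 22.2036
d((17, 18), (-11, 8)) = 29.7321
d((17, 18), (16, -20)) = 38.0132
d((17, 18), (20, 19)) = 3.1623 <-- minimum
d((17, 18), (3, 19)) = 14.0357
d((17, 18), (8, 6)) = 15.0
d((-11, 8), (16, -20)) = 38.8973
d((-11, 8), (20, 19)) = 32.8938
d((-11, 8), (3, 19)) = 17.8045
d((-11, 8), (8, 6)) = 19.105
d((16, -20), (20, 19)) = 39.2046
d((16, -20), (3, 19)) = 41.1096
d((16, -20), (8, 6)) = 27.2029
d((20, 19), (3, 19)) = 17.0
d((20, 19), (8, 6)) = 17.6918
d((3, 19), (8, 6)) = 13.9284

Closest pair: (17, 18) and (20, 19) with distance 3.1623

The closest pair is (17, 18) and (20, 19) with Euclidean distance 3.1623. For 7 points, brute-force pairwise comparison is shown above. For large n, the divide-and-conquer algorithm (sort by x, recurse on halves, check the dividing strip) achieves O(n log n).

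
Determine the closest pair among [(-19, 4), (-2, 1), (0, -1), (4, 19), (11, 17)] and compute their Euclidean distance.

Computing all pairwise distances among 5 points:

d((-19, 4), (-2, 1)) = 17.2627
d((-19, 4), (0, -1)) = 19.6469
d((-19, 4), (4, 19)) = 27.4591
d((-19, 4), (11, 17)) = 32.6956
d((-2, 1), (0, -1)) = 2.8284 <-- minimum
d((-2, 1), (4, 19)) = 18.9737
d((-2, 1), (11, 17)) = 20.6155
d((0, -1), (4, 19)) = 20.3961
d((0, -1), (11, 17)) = 21.095
d((4, 19), (11, 17)) = 7.2801

Closest pair: (-2, 1) and (0, -1) with distance 2.8284

The closest pair is (-2, 1) and (0, -1) with Euclidean distance 2.8284. For 5 points, brute-force pairwise comparison is shown above. For large n, the divide-and-conquer algorithm (sort by x, recurse on halves, check the dividing strip) achieves O(n log n).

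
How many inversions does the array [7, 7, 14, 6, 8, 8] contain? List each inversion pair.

Finding inversions in [7, 7, 14, 6, 8, 8]:

(0, 3): arr[0]=7 > arr[3]=6
(1, 3): arr[1]=7 > arr[3]=6
(2, 3): arr[2]=14 > arr[3]=6
(2, 4): arr[2]=14 > arr[4]=8
(2, 5): arr[2]=14 > arr[5]=8

Total inversions: 5

The array has 5 inversion(s): (0,3), (1,3), (2,3), (2,4), (2,5). Each pair (i,j) satisfies i < j and arr[i] > arr[j].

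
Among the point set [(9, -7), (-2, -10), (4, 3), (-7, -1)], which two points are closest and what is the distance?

Computing all pairwise distances among 4 points:

d((9, -7), (-2, -10)) = 11.4018
d((9, -7), (4, 3)) = 11.1803
d((9, -7), (-7, -1)) = 17.088
d((-2, -10), (4, 3)) = 14.3178
d((-2, -10), (-7, -1)) = 10.2956 <-- minimum
d((4, 3), (-7, -1)) = 11.7047

Closest pair: (-2, -10) and (-7, -1) with distance 10.2956

The closest pair is (-2, -10) and (-7, -1) with Euclidean distance 10.2956. For 4 points, brute-force pairwise comparison is shown above. For large n, the divide-and-conquer algorithm (sort by x, recurse on halves, check the dividing strip) achieves O(n log n).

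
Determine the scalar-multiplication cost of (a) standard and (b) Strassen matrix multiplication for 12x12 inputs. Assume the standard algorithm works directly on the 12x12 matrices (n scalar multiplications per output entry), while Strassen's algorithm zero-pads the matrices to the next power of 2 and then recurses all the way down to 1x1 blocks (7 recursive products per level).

Matrix multiplication for 12x12 matrices:

Strassen's algorithm requires power-of-2 dimensions. Pad 12x12 to 16x16 (next power of 2).

Standard algorithm: 12^3 = 1728 multiplications
Strassen's algorithm: 7^(log2(16)) = 7^4 = 2401 multiplications
Difference: 1728 - 2401 = -673 (Strassen uses MORE here due to padding overhead — for small or just-over-power-of-2 n, padding can outweigh the per-level savings)

Standard: 1728 multiplications (12^3). Strassen: 2401 multiplications (7^4, after padding to 16x16). Strassen reduces 8 recursive multiplications to 7 at each level.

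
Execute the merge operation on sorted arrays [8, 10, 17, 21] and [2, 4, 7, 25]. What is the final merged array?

Merging process:

Compare 8 vs 2: take 2 from right. Merged: [2]
Compare 8 vs 4: take 4 from right. Merged: [2, 4]
Compare 8 vs 7: take 7 from right. Merged: [2, 4, 7]
Compare 8 vs 25: take 8 from left. Merged: [2, 4, 7, 8]
Compare 10 vs 25: take 10 from left. Merged: [2, 4, 7, 8, 10]
Compare 17 vs 25: take 17 from left. Merged: [2, 4, 7, 8, 10, 17]
Compare 21 vs 25: take 21 from left. Merged: [2, 4, 7, 8, 10, 17, 21]
Append remaining from right: [25]. Merged: [2, 4, 7, 8, 10, 17, 21, 25]

Final merged array: [2, 4, 7, 8, 10, 17, 21, 25]
Total comparisons: 7

The merged array is [2, 4, 7, 8, 10, 17, 21, 25], requiring 7 comparisons. The merge step runs in O(n) time where n is the total number of elements.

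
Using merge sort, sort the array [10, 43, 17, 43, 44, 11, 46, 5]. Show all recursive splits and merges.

Merge sort trace:

Split: [10, 43, 17, 43, 44, 11, 46, 5] -> [10, 43, 17, 43] and [44, 11, 46, 5]
  Split: [10, 43, 17, 43] -> [10, 43] and [17, 43]
    Split: [10, 43] -> [10] and [43]
    Merge: [10] + [43] -> [10, 43]
    Split: [17, 43] -> [17] and [43]
    Merge: [17] + [43] -> [17, 43]
  Merge: [10, 43] + [17, 43] -> [10, 17, 43, 43]
  Split: [44, 11, 46, 5] -> [44, 11] and [46, 5]
    Split: [44, 11] -> [44] and [11]
    Merge: [44] + [11] -> [11, 44]
    Split: [46, 5] -> [46] and [5]
    Merge: [46] + [5] -> [5, 46]
  Merge: [11, 44] + [5, 46] -> [5, 11, 44, 46]
Merge: [10, 17, 43, 43] + [5, 11, 44, 46] -> [5, 10, 11, 17, 43, 43, 44, 46]

Final sorted array: [5, 10, 11, 17, 43, 43, 44, 46]

The merge sort proceeds by recursively splitting the array and merging sorted halves.
After all merges, the sorted array is [5, 10, 11, 17, 43, 43, 44, 46].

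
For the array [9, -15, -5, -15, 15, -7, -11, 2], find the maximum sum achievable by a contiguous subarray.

Using Kadane's algorithm on [9, -15, -5, -15, 15, -7, -11, 2]:

Scanning through the array:
Position 1 (value -15): max_ending_here = -6, max_so_far = 9
Position 2 (value -5): max_ending_here = -5, max_so_far = 9
Position 3 (value -15): max_ending_here = -15, max_so_far = 9
Position 4 (value 15): max_ending_here = 15, max_so_far = 15
Position 5 (value -7): max_ending_here = 8, max_so_far = 15
Position 6 (value -11): max_ending_here = -3, max_so_far = 15
Position 7 (value 2): max_ending_here = 2, max_so_far = 15

Maximum subarray: [15]
Maximum sum: 15

The maximum subarray is [15] with sum 15. This subarray runs from index 4 to index 4.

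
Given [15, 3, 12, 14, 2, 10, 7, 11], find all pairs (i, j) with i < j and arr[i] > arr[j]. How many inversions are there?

Finding inversions in [15, 3, 12, 14, 2, 10, 7, 11]:

(0, 1): arr[0]=15 > arr[1]=3
(0, 2): arr[0]=15 > arr[2]=12
(0, 3): arr[0]=15 > arr[3]=14
(0, 4): arr[0]=15 > arr[4]=2
(0, 5): arr[0]=15 > arr[5]=10
(0, 6): arr[0]=15 > arr[6]=7
(0, 7): arr[0]=15 > arr[7]=11
(1, 4): arr[1]=3 > arr[4]=2
(2, 4): arr[2]=12 > arr[4]=2
(2, 5): arr[2]=12 > arr[5]=10
(2, 6): arr[2]=12 > arr[6]=7
(2, 7): arr[2]=12 > arr[7]=11
(3, 4): arr[3]=14 > arr[4]=2
(3, 5): arr[3]=14 > arr[5]=10
(3, 6): arr[3]=14 > arr[6]=7
(3, 7): arr[3]=14 > arr[7]=11
(5, 6): arr[5]=10 > arr[6]=7

Total inversions: 17

The array has 17 inversion(s): (0,1), (0,2), (0,3), (0,4), (0,5), (0,6), (0,7), (1,4), (2,4), (2,5), (2,6), (2,7), (3,4), (3,5), (3,6), (3,7), (5,6). Each pair (i,j) satisfies i < j and arr[i] > arr[j].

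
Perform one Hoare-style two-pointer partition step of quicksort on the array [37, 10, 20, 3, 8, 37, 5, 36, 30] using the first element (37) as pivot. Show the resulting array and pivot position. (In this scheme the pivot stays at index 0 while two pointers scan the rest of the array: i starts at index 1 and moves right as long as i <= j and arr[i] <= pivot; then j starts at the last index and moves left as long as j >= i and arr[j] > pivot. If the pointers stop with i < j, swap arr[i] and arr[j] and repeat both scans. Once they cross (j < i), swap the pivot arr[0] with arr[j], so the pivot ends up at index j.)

Hoare-style two-pointer partition with pivot = 37:

Initial array: [37, 10, 20, 3, 8, 37, 5, 36, 30]

Pointers start at i = 1, j = 8.
i ends at 9, j ends at 8: the pointers have crossed (j < i), so scanning stops.

Swap pivot arr[0] with arr[8] to place pivot at position 8: [30, 10, 20, 3, 8, 37, 5, 36, 37]
Pivot position: 8

After partitioning with pivot 37, the array becomes [30, 10, 20, 3, 8, 37, 5, 36, 37]. The pivot is placed at index 8. All elements to the left of the pivot are <= 37, and all elements to the right are > 37.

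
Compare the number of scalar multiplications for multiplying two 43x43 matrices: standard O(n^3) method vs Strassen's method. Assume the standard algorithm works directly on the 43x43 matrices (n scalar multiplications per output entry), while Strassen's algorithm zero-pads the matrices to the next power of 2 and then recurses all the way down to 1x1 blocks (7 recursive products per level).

Matrix multiplication for 43x43 matrices:

Strassen's algorithm requires power-of-2 dimensions. Pad 43x43 to 64x64 (next power of 2).

Standard algorithm: 43^3 = 79507 multiplications
Strassen's algorithm: 7^(log2(64)) = 7^6 = 117649 multiplications
Difference: 79507 - 117649 = -38142 (Strassen uses MORE here due to padding overhead — for small or just-over-power-of-2 n, padding can outweigh the per-level savings)

Standard: 79507 multiplications (43^3). Strassen: 117649 multiplications (7^6, after padding to 64x64). Strassen reduces 8 recursive multiplications to 7 at each level.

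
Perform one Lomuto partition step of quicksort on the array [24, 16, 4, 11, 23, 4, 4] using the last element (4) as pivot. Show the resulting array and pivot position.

Lomuto partition with pivot = 4:

Initial array: [24, 16, 4, 11, 23, 4, 4]

arr[0]=24 > 4: no swap
arr[1]=16 > 4: no swap
arr[2]=4 <= 4: swap with position 0, array becomes [4, 16, 24, 11, 23, 4, 4]
arr[3]=11 > 4: no swap
arr[4]=23 > 4: no swap
arr[5]=4 <= 4: swap with position 1, array becomes [4, 4, 24, 11, 23, 16, 4]

Place pivot at position 2: [4, 4, 4, 11, 23, 16, 24]
Pivot position: 2

After partitioning with pivot 4, the array becomes [4, 4, 4, 11, 23, 16, 24]. The pivot is placed at index 2. All elements to the left of the pivot are <= 4, and all elements to the right are > 4.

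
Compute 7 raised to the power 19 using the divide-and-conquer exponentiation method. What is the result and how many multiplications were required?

Computing 7^19 by squaring (build up from 7^1; each line after the first costs one multiplication):

7^1 = 7
7^2 = (7^1)^2 = 7^2 = 49
7^4 = (7^2)^2 = 49^2 = 2401
7^8 = (7^4)^2 = 2401^2 = 5764801
7^9 = 7 * 7^8 = 7 * 5764801 = 40353607
7^18 = (7^9)^2 = 40353607^2 = 1628413597910449
7^19 = 7 * 7^18 = 7 * 1628413597910449 = 11398895185373143

Result: 11398895185373143
Multiplications needed: 6 (6 lines after 7^1)

7^19 = 11398895185373143. Using exponentiation by squaring, this requires 6 multiplications. The key idea: if the exponent is even, square the half-power; if odd, multiply by the base once.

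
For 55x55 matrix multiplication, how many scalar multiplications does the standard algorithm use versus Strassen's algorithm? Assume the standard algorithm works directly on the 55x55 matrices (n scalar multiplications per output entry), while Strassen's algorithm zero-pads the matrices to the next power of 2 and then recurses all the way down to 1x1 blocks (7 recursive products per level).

Matrix multiplication for 55x55 matrices:

Strassen's algorithm requires power-of-2 dimensions. Pad 55x55 to 64x64 (next power of 2).

Standard algorithm: 55^3 = 166375 multiplications
Strassen's algorithm: 7^(log2(64)) = 7^6 = 117649 multiplications
Savings: 166375 - 117649 = 48726 multiplications

Standard: 166375 multiplications (55^3). Strassen: 117649 multiplications (7^6, after padding to 64x64). Strassen reduces 8 recursive multiplications to 7 at each level.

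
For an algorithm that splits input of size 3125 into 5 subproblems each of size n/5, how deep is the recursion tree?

For divide and conquer with division factor 5:

Problem sizes at each level:
Level 0: 3125
Level 1: 625
Level 2: 125
Level 3: 25
Level 4: 5
Level 5: 1

The root is level 0 and the size-1 base case is level 5 (the tree spans levels 0 through 5, i.e. 6 levels counting the root), so the depth is the number of divisions: log_5(3125) = 5

The recursion tree depth is log_5(3125) = 5. At each level, the problem size is divided by 5, so it takes 5 divisions to reduce to a base case of size 1. The algorithm makes 5 recursive calls at each level.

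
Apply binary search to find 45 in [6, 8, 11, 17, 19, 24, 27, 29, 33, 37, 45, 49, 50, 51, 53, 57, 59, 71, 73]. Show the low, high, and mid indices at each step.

Binary search for 45 in [6, 8, 11, 17, 19, 24, 27, 29, 33, 37, 45, 49, 50, 51, 53, 57, 59, 71, 73]:

lo=0, hi=18, mid=9, arr[mid]=37 -> 37 < 45, search right half
lo=10, hi=18, mid=14, arr[mid]=53 -> 53 > 45, search left half
lo=10, hi=13, mid=11, arr[mid]=49 -> 49 > 45, search left half
lo=10, hi=10, mid=10, arr[mid]=45 -> Found target at index 10!

Binary search finds 45 at index 10 after 4 comparisons. The search repeatedly halves the search space by comparing with the middle element.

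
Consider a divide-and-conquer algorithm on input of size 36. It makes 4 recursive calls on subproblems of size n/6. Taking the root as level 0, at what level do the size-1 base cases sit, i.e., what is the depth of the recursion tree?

For divide and conquer with division factor 6:

Problem sizes at each level:
Level 0: 36
Level 1: 6
Level 2: 1

The root is level 0 and the size-1 base case is level 2 (the tree spans levels 0 through 2, i.e. 3 levels counting the root), so the depth is the number of divisions: log_6(36) = 2

The recursion tree depth is log_6(36) = 2. At each level, the problem size is divided by 6, so it takes 2 divisions to reduce to a base case of size 1. The algorithm makes 4 recursive calls at each level.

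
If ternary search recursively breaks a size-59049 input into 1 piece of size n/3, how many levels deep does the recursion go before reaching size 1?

For divide and conquer with division factor 3:

Problem sizes at each level:
Level 0: 59049
Level 1: 19683
Level 2: 6561
Level 3: 2187
Level 4: 729
Level 5: 243
Level 6: 81
Level 7: 27
Level 8: 9
Level 9: 3
Level 10: 1

The root is level 0 and the size-1 base case is level 10 (the tree spans levels 0 through 10, i.e. 11 levels counting the root), so the depth is the number of divisions: log_3(59049) = 10

The recursion tree depth is log_3(59049) = 10. At each level, the problem size is divided by 3, so it takes 10 divisions to reduce to a base case of size 1. The algorithm makes 1 recursive call at each level.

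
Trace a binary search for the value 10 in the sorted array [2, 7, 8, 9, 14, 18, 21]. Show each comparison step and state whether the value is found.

Binary search for 10 in [2, 7, 8, 9, 14, 18, 21]:

lo=0, hi=6, mid=3, arr[mid]=9 -> 9 < 10, search right half
lo=4, hi=6, mid=5, arr[mid]=18 -> 18 > 10, search left half
lo=4, hi=4, mid=4, arr[mid]=14 -> 14 > 10, search left half
lo=4 > hi=3, target 10 not found

Binary search determines that 10 is not in the array after 3 comparisons. The search space was exhausted without finding the target.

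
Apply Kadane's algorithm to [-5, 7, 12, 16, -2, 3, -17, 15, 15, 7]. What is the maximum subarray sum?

Using Kadane's algorithm on [-5, 7, 12, 16, -2, 3, -17, 15, 15, 7]:

Scanning through the array:
Position 1 (value 7): max_ending_here = 7, max_so_far = 7
Position 2 (value 12): max_ending_here = 19, max_so_far = 19
Position 3 (value 16): max_ending_here = 35, max_so_far = 35
Position 4 (value -2): max_ending_here = 33, max_so_far = 35
Position 5 (value 3): max_ending_here = 36, max_so_far = 36
Position 6 (value -17): max_ending_here = 19, max_so_far = 36
Position 7 (value 15): max_ending_here = 34, max_so_far = 36
Position 8 (value 15): max_ending_here = 49, max_so_far = 49
Position 9 (value 7): max_ending_here = 56, max_so_far = 56

Maximum subarray: [7, 12, 16, -2, 3, -17, 15, 15, 7]
Maximum sum: 56

The maximum subarray is [7, 12, 16, -2, 3, -17, 15, 15, 7] with sum 56. This subarray runs from index 1 to index 9.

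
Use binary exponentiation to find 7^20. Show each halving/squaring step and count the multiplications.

Computing 7^20 by squaring (build up from 7^1; each line after the first costs one multiplication):

7^1 = 7
7^2 = (7^1)^2 = 7^2 = 49
7^4 = (7^2)^2 = 49^2 = 2401
7^5 = 7 * 7^4 = 7 * 2401 = 16807
7^10 = (7^5)^2 = 16807^2 = 282475249
7^20 = (7^10)^2 = 282475249^2 = 79792266297612001

Result: 79792266297612001
Multiplications needed: 5 (5 lines after 7^1)

7^20 = 79792266297612001. Using exponentiation by squaring, this requires 5 multiplications. The key idea: if the exponent is even, square the half-power; if odd, multiply by the base once.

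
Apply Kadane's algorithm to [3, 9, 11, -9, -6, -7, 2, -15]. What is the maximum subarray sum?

Using Kadane's algorithm on [3, 9, 11, -9, -6, -7, 2, -15]:

Scanning through the array:
Position 1 (value 9): max_ending_here = 12, max_so_far = 12
Position 2 (value 11): max_ending_here = 23, max_so_far = 23
Position 3 (value -9): max_ending_here = 14, max_so_far = 23
Position 4 (value -6): max_ending_here = 8, max_so_far = 23
Position 5 (value -7): max_ending_here = 1, max_so_far = 23
Position 6 (value 2): max_ending_here = 3, max_so_far = 23
Position 7 (value -15): max_ending_here = -12, max_so_far = 23

Maximum subarray: [3, 9, 11]
Maximum sum: 23

The maximum subarray is [3, 9, 11] with sum 23. This subarray runs from index 0 to index 2.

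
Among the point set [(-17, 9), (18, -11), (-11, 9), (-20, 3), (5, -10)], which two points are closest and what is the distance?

Computing all pairwise distances among 5 points:

d((-17, 9), (18, -11)) = 40.3113
d((-17, 9), (-11, 9)) = 6.0 <-- minimum
d((-17, 9), (-20, 3)) = 6.7082
d((-17, 9), (5, -10)) = 29.0689
d((18, -11), (-11, 9)) = 35.2278
d((18, -11), (-20, 3)) = 40.4969
d((18, -11), (5, -10)) = 13.0384
d((-11, 9), (-20, 3)) = 10.8167
d((-11, 9), (5, -10)) = 24.8395
d((-20, 3), (5, -10)) = 28.178

Closest pair: (-17, 9) and (-11, 9) with distance 6.0

The closest pair is (-17, 9) and (-11, 9) with Euclidean distance 6.0. For 5 points, brute-force pairwise comparison is shown above. For large n, the divide-and-conquer algorithm (sort by x, recurse on halves, check the dividing strip) achieves O(n log n).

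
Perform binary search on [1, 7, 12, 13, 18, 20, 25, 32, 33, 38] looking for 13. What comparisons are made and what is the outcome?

Binary search for 13 in [1, 7, 12, 13, 18, 20, 25, 32, 33, 38]:

lo=0, hi=9, mid=4, arr[mid]=18 -> 18 > 13, search left half
lo=0, hi=3, mid=1, arr[mid]=7 -> 7 < 13, search right half
lo=2, hi=3, mid=2, arr[mid]=12 -> 12 < 13, search right half
lo=3, hi=3, mid=3, arr[mid]=13 -> Found target at index 3!

Binary search finds 13 at index 3 after 4 comparisons. The search repeatedly halves the search space by comparing with the middle element.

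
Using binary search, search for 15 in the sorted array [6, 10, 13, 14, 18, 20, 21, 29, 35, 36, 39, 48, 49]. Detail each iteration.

Binary search for 15 in [6, 10, 13, 14, 18, 20, 21, 29, 35, 36, 39, 48, 49]:

lo=0, hi=12, mid=6, arr[mid]=21 -> 21 > 15, search left half
lo=0, hi=5, mid=2, arr[mid]=13 -> 13 < 15, search right half
lo=3, hi=5, mid=4, arr[mid]=18 -> 18 > 15, search left half
lo=3, hi=3, mid=3, arr[mid]=14 -> 14 < 15, search right half
lo=4 > hi=3, target 15 not found

Binary search determines that 15 is not in the array after 4 comparisons. The search space was exhausted without finding the target.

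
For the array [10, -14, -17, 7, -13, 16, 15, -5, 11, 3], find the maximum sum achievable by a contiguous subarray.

Using Kadane's algorithm on [10, -14, -17, 7, -13, 16, 15, -5, 11, 3]:

Scanning through the array:
Position 1 (value -14): max_ending_here = -4, max_so_far = 10
Position 2 (value -17): max_ending_here = -17, max_so_far = 10
Position 3 (value 7): max_ending_here = 7, max_so_far = 10
Position 4 (value -13): max_ending_here = -6, max_so_far = 10
Position 5 (value 16): max_ending_here = 16, max_so_far = 16
Position 6 (value 15): max_ending_here = 31, max_so_far = 31
Position 7 (value -5): max_ending_here = 26, max_so_far = 31
Position 8 (value 11): max_ending_here = 37, max_so_far = 37
Position 9 (value 3): max_ending_here = 40, max_so_far = 40

Maximum subarray: [16, 15, -5, 11, 3]
Maximum sum: 40

The maximum subarray is [16, 15, -5, 11, 3] with sum 40. This subarray runs from index 5 to index 9.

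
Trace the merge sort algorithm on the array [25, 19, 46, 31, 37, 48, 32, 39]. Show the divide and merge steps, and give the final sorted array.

Merge sort trace:

Split: [25, 19, 46, 31, 37, 48, 32, 39] -> [25, 19, 46, 31] and [37, 48, 32, 39]
  Split: [25, 19, 46, 31] -> [25, 19] and [46, 31]
    Split: [25, 19] -> [25] and [19]
    Merge: [25] + [19] -> [19, 25]
    Split: [46, 31] -> [46] and [31]
    Merge: [46] + [31] -> [31, 46]
  Merge: [19, 25] + [31, 46] -> [19, 25, 31, 46]
  Split: [37, 48, 32, 39] -> [37, 48] and [32, 39]
    Split: [37, 48] -> [37] and [48]
    Merge: [37] + [48] -> [37, 48]
    Split: [32, 39] -> [32] and [39]
    Merge: [32] + [39] -> [32, 39]
  Merge: [37, 48] + [32, 39] -> [32, 37, 39, 48]
Merge: [19, 25, 31, 46] + [32, 37, 39, 48] -> [19, 25, 31, 32, 37, 39, 46, 48]

Final sorted array: [19, 25, 31, 32, 37, 39, 46, 48]

The merge sort proceeds by recursively splitting the array and merging sorted halves.
After all merges, the sorted array is [19, 25, 31, 32, 37, 39, 46, 48].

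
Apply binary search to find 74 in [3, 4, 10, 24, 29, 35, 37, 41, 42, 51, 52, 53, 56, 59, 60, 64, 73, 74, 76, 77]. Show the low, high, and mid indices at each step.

Binary search for 74 in [3, 4, 10, 24, 29, 35, 37, 41, 42, 51, 52, 53, 56, 59, 60, 64, 73, 74, 76, 77]:

lo=0, hi=19, mid=9, arr[mid]=51 -> 51 < 74, search right half
lo=10, hi=19, mid=14, arr[mid]=60 -> 60 < 74, search right half
lo=15, hi=19, mid=17, arr[mid]=74 -> Found target at index 17!

Binary search finds 74 at index 17 after 3 comparisons. The search repeatedly halves the search space by comparing with the middle element.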